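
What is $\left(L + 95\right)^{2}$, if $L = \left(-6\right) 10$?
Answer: $1225$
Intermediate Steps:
$L = -60$
$\left(L + 95\right)^{2} = \left(-60 + 95\right)^{2} = 35^{2} = 1225$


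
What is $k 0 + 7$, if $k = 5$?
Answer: $7$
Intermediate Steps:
$k 0 + 7 = 5 \cdot 0 + 7 = 0 + 7 = 7$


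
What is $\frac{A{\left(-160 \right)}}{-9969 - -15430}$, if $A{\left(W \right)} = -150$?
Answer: $- \frac{150}{5461} \approx -0.027467$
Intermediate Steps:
$\frac{A{\left(-160 \right)}}{-9969 - -15430} = - \frac{150}{-9969 - -15430} = - \frac{150}{-9969 + 15430} = - \frac{150}{5461}$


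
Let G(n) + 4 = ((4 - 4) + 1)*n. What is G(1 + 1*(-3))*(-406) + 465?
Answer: 2901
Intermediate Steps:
G(n) = -4 + n (G(n) = -4 + ((4 - 4) + 1)*n = -4 + (0 + 1)*n = -4 + 1*n = -4 + n)
G(1 + 1*(-3))*(-406) + 465 = (-4 + (1 + 1*(-3)))*(-406) + 465 = (-4 + (1 - 3))*(-406) + 465 = (-4 - 2)*(-406) + 465 = -6*(-406) + 465 = 2436 + 465 = 2901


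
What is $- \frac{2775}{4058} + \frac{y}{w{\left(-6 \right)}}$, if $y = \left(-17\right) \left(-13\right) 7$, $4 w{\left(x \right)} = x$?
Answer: $- \frac{12563777}{12174} \approx -1032.0$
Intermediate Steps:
$w{\left(x \right)} = \frac{x}{4}$
$y = 1547$ ($y = 221 \cdot 7 = 1547$)
$- \frac{2775}{4058} + \frac{y}{w{\left(-6 \right)}} = - \frac{2775}{4058} + \frac{1547}{\frac{1}{4} \left(-6\right)} = \left(-2775\right) \frac{1}{4058} + \frac{1547}{- \frac{3}{2}} = - \frac{2775}{4058} + 1547 \left(- \frac{2}{3}\right) = - \frac{2775}{4058} - \frac{3094}{3} = - \frac{12563777}{12174}$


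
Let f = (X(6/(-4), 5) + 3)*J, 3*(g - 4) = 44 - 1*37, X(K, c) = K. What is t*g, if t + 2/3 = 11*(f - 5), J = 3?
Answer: -703/18 ≈ -39.056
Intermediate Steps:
g = 19/3 (g = 4 + (44 - 1*37)/3 = 4 + (44 - 37)/3 = 4 + (⅓)*7 = 4 + 7/3 = 19/3 ≈ 6.3333)
f = 9/2 (f = (6/(-4) + 3)*3 = (6*(-¼) + 3)*3 = (-3/2 + 3)*3 = (3/2)*3 = 9/2 ≈ 4.5000)
t = -37/6 (t = -⅔ + 11*(9/2 - 5) = -⅔ + 11*(-½) = -⅔ - 11/2 = -37/6 ≈ -6.1667)
t*g = -37/6*19/3 = -703/18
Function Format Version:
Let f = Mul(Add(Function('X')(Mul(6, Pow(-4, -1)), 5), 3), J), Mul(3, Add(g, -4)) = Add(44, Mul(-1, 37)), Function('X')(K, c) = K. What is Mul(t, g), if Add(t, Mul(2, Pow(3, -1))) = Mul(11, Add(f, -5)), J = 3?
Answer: Rational(-703, 18) ≈ -39.056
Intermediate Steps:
g = Rational(19, 3) (g = Add(4, Mul(Rational(1, 3), Add(44, Mul(-1, 37)))) = Add(4, Mul(Rational(1, 3), Add(44, -37))) = Add(4, Mul(Rational(1, 3), 7)) = Add(4, Rational(7, 3)) = Rational(19, 3) ≈ 6.3333)
f = Rational(9, 2) (f = Mul(Add(Mul(6, Pow(-4, -1)), 3), 3) = Mul(Add(Mul(6, Rational(-1, 4)), 3), 3) = Mul(Add(Rational(-3, 2), 3), 3) = Mul(Rational(3, 2), 3) = Rational(9, 2) ≈ 4.5000)
t = Rational(-37, 6) (t = Add(Rational(-2, 3), Mul(11, Add(Rational(9, 2), -5))) = Add(Rational(-2, 3), Mul(11, Rational(-1, 2))) = Add(Rational(-2, 3), Rational(-11, 2)) = Rational(-37, 6) ≈ -6.1667)
Mul(t, g) = Mul(Rational(-37, 6), Rational(19, 3)) = Rational(-703, 18)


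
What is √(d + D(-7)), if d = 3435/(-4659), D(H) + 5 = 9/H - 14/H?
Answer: I*√593610955/10871 ≈ 2.2412*I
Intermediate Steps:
D(H) = -5 - 5/H (D(H) = -5 + (9/H - 14/H) = -5 - 5/H)
d = -1145/1553 (d = 3435*(-1/4659) = -1145/1553 ≈ -0.73728)
√(d + D(-7)) = √(-1145/1553 + (-5 - 5/(-7))) = √(-1145/1553 + (-5 - 5*(-⅐))) = √(-1145/1553 + (-5 + 5/7)) = √(-1145/1553 - 30/7) = √(-54605/10871) = I*√593610955/10871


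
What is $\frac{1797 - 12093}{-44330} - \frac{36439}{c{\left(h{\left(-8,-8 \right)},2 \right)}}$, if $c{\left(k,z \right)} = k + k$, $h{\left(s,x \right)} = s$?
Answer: $\frac{5648621}{2480} \approx 2277.7$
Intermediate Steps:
$c{\left(k,z \right)} = 2 k$
$\frac{1797 - 12093}{-44330} - \frac{36439}{c{\left(h{\left(-8,-8 \right)},2 \right)}} = \frac{1797 - 12093}{-44330} - \frac{36439}{2 \left(-8\right)} = \left(1797 - 12093\right) \left(- \frac{1}{44330}\right) - \frac{36439}{-16} = \left(-10296\right) \left(- \frac{1}{44330}\right) - - \frac{36439}{16} = \frac{36}{155} + \frac{36439}{16} = \frac{5648621}{2480}$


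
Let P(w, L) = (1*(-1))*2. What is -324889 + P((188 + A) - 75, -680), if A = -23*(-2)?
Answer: -324891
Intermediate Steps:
A = 46
P(w, L) = -2 (P(w, L) = -1*2 = -2)
-324889 + P((188 + A) - 75, -680) = -324889 - 2 = -324891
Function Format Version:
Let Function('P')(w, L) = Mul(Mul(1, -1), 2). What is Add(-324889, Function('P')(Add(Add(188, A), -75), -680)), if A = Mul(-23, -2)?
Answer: -324891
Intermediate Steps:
A = 46
Function('P')(w, L) = -2 (Function('P')(w, L) = Mul(-1, 2) = -2)
Add(-324889, Function('P')(Add(Add(188, A), -75), -680)) = Add(-324889, -2) = -324891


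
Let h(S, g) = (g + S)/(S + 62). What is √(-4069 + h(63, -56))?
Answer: I*√2543090/25 ≈ 63.788*I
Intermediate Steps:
h(S, g) = (S + g)/(62 + S)
√(-4069 + h(63, -56)) = √(-4069 + (63 - 56)/(62 + 63)) = √(-4069 + 7/125) = √(-508618/125) = I*√2543090/25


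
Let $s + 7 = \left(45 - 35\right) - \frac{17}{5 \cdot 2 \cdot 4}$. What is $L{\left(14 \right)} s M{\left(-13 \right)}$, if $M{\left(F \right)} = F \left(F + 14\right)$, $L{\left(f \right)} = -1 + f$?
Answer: $- \frac{17407}{40} \approx -435.17$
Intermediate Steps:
$M{\left(F \right)} = F \left(14 + F\right)$
$s = \frac{103}{40}$ ($s = -7 + \left(\left(45 - 35\right) - \frac{17}{5 \cdot 2 \cdot 4}\right) = -7 + \left(10 - \frac{17}{10 \cdot 4}\right) = -7 + \left(10 - \frac{17}{40}\right) = -7 + \frac{383}{40} = \frac{103}{40} \approx 2.575$)
$L{\left(14 \right)} s M{\left(-13 \right)} = \left(-1 + 14\right) \frac{103}{40} \left(- 13 \left(14 - 13\right)\right) = 13 \cdot \frac{103}{40} \left(\left(-13\right) 1\right) = \frac{1339}{40} \left(-13\right) = - \frac{17407}{40}$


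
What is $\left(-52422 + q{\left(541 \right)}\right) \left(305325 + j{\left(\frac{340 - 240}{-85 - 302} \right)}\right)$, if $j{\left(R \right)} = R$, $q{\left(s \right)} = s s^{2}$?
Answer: $\frac{18703416806239325}{387} \approx 4.8329 \cdot 10^{13}$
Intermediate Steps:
$q{\left(s \right)} = s^{3}$
$\left(-52422 + q{\left(541 \right)}\right) \left(305325 + j{\left(\frac{340 - 240}{-85 - 302} \right)}\right) = \left(-52422 + 541^{3}\right) \left(305325 + \frac{340 - 240}{-85 - 302}\right) = \left(-52422 + 158340421\right) \left(305325 + \frac{100}{-387}\right) = 158287999 \left(305325 + 100 \left(- \frac{1}{387}\right)\right) = 158287999 \left(305325 - \frac{100}{387}\right) = 158287999 \cdot \frac{118160675}{387} = \frac{18703416806239325}{387}$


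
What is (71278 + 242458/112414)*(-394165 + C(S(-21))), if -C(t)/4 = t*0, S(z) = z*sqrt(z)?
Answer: -1579199910572875/56207 ≈ -2.8096e+10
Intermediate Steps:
S(z) = z**(3/2)
C(t) = 0 (C(t) = -4*t*0 = -4*0 = 0)
(71278 + 242458/112414)*(-394165 + C(S(-21))) = (71278 + 242458/112414)*(-394165 + 0) = (71278 + 242458*(1/112414))*(-394165) = (71278 + 121229/56207)*(-394165) = (4006443775/56207)*(-394165) = -1579199910572875/56207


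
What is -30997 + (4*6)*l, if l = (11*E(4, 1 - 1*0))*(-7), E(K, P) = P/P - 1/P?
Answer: -30997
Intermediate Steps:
E(K, P) = 1 - 1/P
l = 0 (l = (11*((-1 + (1 - 1*0))/(1 - 1*0)))*(-7) = (11*((-1 + (1 + 0))/(1 + 0)))*(-7) = (11*((-1 + 1)/1))*(-7) = (11*(1*0))*(-7) = (11*0)*(-7) = 0*(-7) = 0)
-30997 + (4*6)*l = -30997 + (4*6)*0 = -30997 + 24*0 = -30997 + 0 = -30997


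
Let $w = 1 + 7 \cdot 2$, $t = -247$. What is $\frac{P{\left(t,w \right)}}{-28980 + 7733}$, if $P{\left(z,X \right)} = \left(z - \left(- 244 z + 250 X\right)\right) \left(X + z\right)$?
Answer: $- \frac{14909480}{21247} \approx -701.72$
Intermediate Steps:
$w = 15$ ($w = 1 + 14 = 15$)
$P{\left(z,X \right)} = \left(X + z\right) \left(- 250 X + 245 z\right)$ ($P{\left(z,X \right)} = \left(z - \left(- 244 z + 250 X\right)\right) \left(X + z\right) = \left(- 250 X + 245 z\right) \left(X + z\right) = \left(X + z\right) \left(- 250 X + 245 z\right)$)
$\frac{P{\left(t,w \right)}}{-28980 + 7733} = \frac{- 250 \cdot 15^{2} + 245 \left(-247\right)^{2} - 75 \left(-247\right)}{-28980 + 7733} = \frac{\left(-250\right) 225 + 245 \cdot 61009 + 18525}{-21247} = \left(-56250 + 14947205 + 18525\right) \left(- \frac{1}{21247}\right) = 14909480 \left(- \frac{1}{21247}\right) = - \frac{14909480}{21247}$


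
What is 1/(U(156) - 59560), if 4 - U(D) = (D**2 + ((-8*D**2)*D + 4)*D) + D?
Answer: 1/4737842496 ≈ 2.1107e-10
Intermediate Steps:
U(D) = 4 - D - D**2 - D*(4 - 8*D**3) (U(D) = 4 - ((D**2 + ((-8*D**2)*D + 4)*D) + D) = 4 - ((D**2 + (-8*D**3 + 4)*D) + D) = 4 - ((D**2 + (4 - 8*D**3)*D) + D) = 4 - ((D**2 + D*(4 - 8*D**3)) + D) = 4 - (D + D**2 + D*(4 - 8*D**3)) = 4 + (-D - D**2 - D*(4 - 8*D**3)) = 4 - D - D**2 - D*(4 - 8*D**3))
1/(U(156) - 59560) = 1/((4 - 1*156**2 - 5*156 + 8*156**4) - 59560) = 1/((4 - 1*24336 - 780 + 8*592240896) - 59560) = 1/((4 - 24336 - 780 + 4737927168) - 59560) = 1/(4737902056 - 59560) = 1/4737842496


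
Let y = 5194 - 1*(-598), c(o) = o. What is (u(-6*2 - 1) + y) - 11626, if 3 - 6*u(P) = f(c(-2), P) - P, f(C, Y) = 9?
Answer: -35023/6 ≈ -5837.2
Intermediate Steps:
y = 5792 (y = 5194 + 598 = 5792)
u(P) = -1 + P/6 (u(P) = ½ - (9 - P)/6 = ½ + (-3/2 + P/6) = -1 + P/6)
(u(-6*2 - 1) + y) - 11626 = ((-1 + (-6*2 - 1)/6) + 5792) - 11626 = ((-1 + (-12 - 1)/6) + 5792) - 11626 = ((-1 + (⅙)*(-13)) + 5792) - 11626 = ((-1 - 13/6) + 5792) - 11626 = (-19/6 + 5792) - 11626 = 34733/6 - 11626 = -35023/6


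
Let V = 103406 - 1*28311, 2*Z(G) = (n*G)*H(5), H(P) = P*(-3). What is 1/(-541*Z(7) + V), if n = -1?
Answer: 2/93385 ≈ 2.1417e-5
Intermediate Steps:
H(P) = -3*P
Z(G) = 15*G/2 (Z(G) = ((-G)*(-3*5))/2 = (-G*(-15))/2 = (15*G)/2 = 15*G/2)
V = 75095 (V = 103406 - 28311 = 75095)
1/(-541*Z(7) + V) = 1/(-8115*7/2 + 75095) = 1/(-541*105/2 + 75095) = 1/(-56805/2 + 75095) = 1/(93385/2) = 2/93385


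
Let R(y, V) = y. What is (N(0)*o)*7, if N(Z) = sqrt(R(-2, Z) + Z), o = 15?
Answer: 105*I*sqrt(2) ≈ 148.49*I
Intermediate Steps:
N(Z) = sqrt(-2 + Z)
(N(0)*o)*7 = (sqrt(-2 + 0)*15)*7 = (sqrt(-2)*15)*7 = ((I*sqrt(2))*15)*7 = (15*I*sqrt(2))*7 = 105*I*sqrt(2)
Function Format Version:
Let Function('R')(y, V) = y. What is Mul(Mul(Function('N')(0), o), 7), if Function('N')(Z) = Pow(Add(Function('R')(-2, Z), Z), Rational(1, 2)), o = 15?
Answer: Mul(105, I, Pow(2, Rational(1, 2))) ≈ Mul(148.49, I)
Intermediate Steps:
Function('N')(Z) = Pow(Add(-2, Z), Rational(1, 2))
Mul(Mul(Function('N')(0), o), 7) = Mul(Mul(Pow(Add(-2, 0), Rational(1, 2)), 15), 7) = Mul(Mul(Pow(-2, Rational(1, 2)), 15), 7) = Mul(Mul(Mul(I, Pow(2, Rational(1, 2))), 15), 7) = Mul(Mul(15, I, Pow(2, Rational(1, 2))), 7) = Mul(105, I, Pow(2, Rational(1, 2)))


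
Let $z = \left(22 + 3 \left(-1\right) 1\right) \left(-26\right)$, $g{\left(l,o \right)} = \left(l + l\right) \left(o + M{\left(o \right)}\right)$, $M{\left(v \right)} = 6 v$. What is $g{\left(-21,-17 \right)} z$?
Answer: $-2469012$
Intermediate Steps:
$g{\left(l,o \right)} = 14 l o$ ($g{\left(l,o \right)} = \left(l + l\right) \left(o + 6 o\right) = 2 l 7 o = 14 l o$)
$z = -494$ ($z = \left(22 - 3\right) \left(-26\right) = 19 \left(-26\right) = -494$)
$g{\left(-21,-17 \right)} z = 14 \left(-21\right) \left(-17\right) \left(-494\right) = 4998 \left(-494\right) = -2469012$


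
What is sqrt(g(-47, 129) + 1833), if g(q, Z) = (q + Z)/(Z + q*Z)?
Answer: sqrt(16135940490)/2967 ≈ 42.813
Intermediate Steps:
g(q, Z) = (Z + q)/(Z + Z*q)
sqrt(g(-47, 129) + 1833) = sqrt((129 - 47)/(129*(1 - 47)) + 1833) = sqrt((1/129)*82/(-46) + 1833) = sqrt((1/129)*(-1/46)*82 + 1833) = sqrt(-41/2967 + 1833) = sqrt(5438470/2967) = sqrt(16135940490)/2967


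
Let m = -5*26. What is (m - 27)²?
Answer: 24649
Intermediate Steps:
m = -130
(m - 27)² = (-130 - 27)² = (-157)² = 24649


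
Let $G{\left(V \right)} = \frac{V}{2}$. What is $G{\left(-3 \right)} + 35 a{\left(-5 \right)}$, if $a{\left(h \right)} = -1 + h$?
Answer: $- \frac{423}{2} \approx -211.5$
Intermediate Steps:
$G{\left(V \right)} = \frac{V}{2}$ ($G{\left(V \right)} = V \frac{1}{2} = \frac{V}{2}$)
$G{\left(-3 \right)} + 35 a{\left(-5 \right)} = \frac{1}{2} \left(-3\right) + 35 \left(-1 - 5\right) = - \frac{3}{2} + 35 \left(-6\right) = - \frac{3}{2} - 210 = - \frac{423}{2}$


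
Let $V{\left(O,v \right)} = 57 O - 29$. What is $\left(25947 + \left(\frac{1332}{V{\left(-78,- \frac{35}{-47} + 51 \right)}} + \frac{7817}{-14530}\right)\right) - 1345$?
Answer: $\frac{319922151693}{13004350} \approx 24601.0$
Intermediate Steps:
$V{\left(O,v \right)} = -29 + 57 O$
$\left(25947 + \left(\frac{1332}{V{\left(-78,- \frac{35}{-47} + 51 \right)}} + \frac{7817}{-14530}\right)\right) - 1345 = \left(25947 + \left(\frac{1332}{-29 + 57 \left(-78\right)} + \frac{7817}{-14530}\right)\right) - 1345 = \left(25947 + \left(\frac{1332}{-29 - 4446} + 7817 \left(- \frac{1}{14530}\right)\right)\right) - 1345 = \left(25947 - \left(\frac{7817}{14530} - \frac{1332}{-4475}\right)\right) - 1345 = \left(25947 + \left(1332 \left(- \frac{1}{4475}\right) - \frac{7817}{14530}\right)\right) - 1345 = \left(25947 - \frac{10867007}{13004350}\right) - 1345 = \frac{337413002443}{13004350} - 1345 = \frac{319922151693}{13004350}$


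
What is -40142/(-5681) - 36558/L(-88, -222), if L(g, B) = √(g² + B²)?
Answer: 40142/5681 - 18279*√14257/14257 ≈ -146.02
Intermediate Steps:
L(g, B) = √(B² + g²)
-40142/(-5681) - 36558/L(-88, -222) = -40142/(-5681) - 36558/√((-222)² + (-88)²) = -40142*(-1/5681) - 36558/√(49284 + 7744) = 40142/5681 - 36558*√14257/28514 = 40142/5681 - 18279*√14257/14257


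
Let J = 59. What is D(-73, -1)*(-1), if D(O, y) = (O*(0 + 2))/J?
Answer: 146/59 ≈ 2.4746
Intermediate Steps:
D(O, y) = 2*O/59 (D(O, y) = (O*(0 + 2))/59 = (O*2)*(1/59) = (2*O)*(1/59) = 2*O/59)
D(-73, -1)*(-1) = ((2/59)*(-73))*(-1) = -146/59*(-1) = 146/59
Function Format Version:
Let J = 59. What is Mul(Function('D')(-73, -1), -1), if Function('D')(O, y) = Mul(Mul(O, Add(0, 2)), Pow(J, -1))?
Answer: Rational(146, 59) ≈ 2.4746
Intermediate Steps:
Function('D')(O, y) = Mul(Rational(2, 59), O) (Function('D')(O, y) = Mul(Mul(O, Add(0, 2)), Pow(59, -1)) = Mul(Mul(O, 2), Rational(1, 59)) = Mul(Mul(2, O), Rational(1, 59)) = Mul(Rational(2, 59), O))
Mul(Function('D')(-73, -1), -1) = Mul(Mul(Rational(2, 59), -73), -1) = Mul(Rational(-146, 59), -1) = Rational(146, 59)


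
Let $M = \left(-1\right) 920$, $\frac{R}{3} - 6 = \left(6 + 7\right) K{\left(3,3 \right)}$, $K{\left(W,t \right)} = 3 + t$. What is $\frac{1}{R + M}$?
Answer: $- \frac{1}{668} \approx -0.001497$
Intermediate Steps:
$R = 252$ ($R = 18 + 3 \left(6 + 7\right) \left(3 + 3\right) = 18 + 3 \cdot 13 \cdot 6 = 18 + 3 \cdot 78 = 18 + 234 = 252$)
$M = -920$
$\frac{1}{R + M} = \frac{1}{252 - 920} = \frac{1}{-668} = - \frac{1}{668}$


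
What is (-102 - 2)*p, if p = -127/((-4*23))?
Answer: -3302/23 ≈ -143.57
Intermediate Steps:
p = 127/92 (p = -127/(-92) = -127*(-1/92) = 127/92 ≈ 1.3804)
(-102 - 2)*p = (-102 - 2)*(127/92) = -104*127/92 = -3302/23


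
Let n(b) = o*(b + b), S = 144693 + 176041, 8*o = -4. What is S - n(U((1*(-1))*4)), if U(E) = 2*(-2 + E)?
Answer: 320722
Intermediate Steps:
o = -1/2 (o = (1/8)*(-4) = -1/2 ≈ -0.50000)
U(E) = -4 + 2*E
S = 320734
n(b) = -b (n(b) = -(b + b)/2 = -b)
S - n(U((1*(-1))*4)) = 320734 - (-1)*(-4 + 2*((1*(-1))*4)) = 320734 - (-1)*(-4 + 2*(-1*4)) = 320734 - (-1)*(-4 + 2*(-4)) = 320734 - (-1)*(-4 - 8) = 320734 - (-1)*(-12) = 320734 - 1*12 = 320734 - 12 = 320722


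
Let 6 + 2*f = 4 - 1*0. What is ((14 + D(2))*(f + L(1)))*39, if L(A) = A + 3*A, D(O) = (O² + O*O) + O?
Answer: 2808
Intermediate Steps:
D(O) = O + 2*O² (D(O) = (O² + O²) + O = 2*O² + O = O + 2*O²)
L(A) = 4*A
f = -1 (f = -3 + (4 - 1*0)/2 = -3 + (4 + 0)/2 = -3 + (½)*4 = -3 + 2 = -1)
((14 + D(2))*(f + L(1)))*39 = ((14 + 2*(1 + 2*2))*(-1 + 4*1))*39 = ((14 + 2*(1 + 4))*(-1 + 4))*39 = ((14 + 2*5)*3)*39 = ((14 + 10)*3)*39 = (24*3)*39 = 72*39 = 2808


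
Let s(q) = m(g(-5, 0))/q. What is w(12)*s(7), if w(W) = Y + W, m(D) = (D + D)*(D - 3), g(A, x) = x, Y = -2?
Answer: 0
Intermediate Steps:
m(D) = 2*D*(-3 + D) (m(D) = (2*D)*(-3 + D) = 2*D*(-3 + D))
w(W) = -2 + W
s(q) = 0 (s(q) = (2*0*(-3 + 0))/q = (2*0*(-3))/q = 0/q = 0)
w(12)*s(7) = (-2 + 12)*0 = 10*0 = 0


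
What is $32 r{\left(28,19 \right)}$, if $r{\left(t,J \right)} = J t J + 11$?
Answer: $323808$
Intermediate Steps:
$r{\left(t,J \right)} = 11 + t J^{2}$ ($r{\left(t,J \right)} = t J^{2} + 11 = 11 + t J^{2}$)
$32 r{\left(28,19 \right)} = 32 \left(11 + 28 \cdot 19^{2}\right) = 32 \left(11 + 28 \cdot 361\right) = 32 \left(11 + 10108\right) = 32 \cdot 10119 = 323808$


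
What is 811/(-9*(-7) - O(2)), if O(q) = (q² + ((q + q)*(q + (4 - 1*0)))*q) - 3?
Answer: 811/14 ≈ 57.929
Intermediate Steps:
O(q) = -3 + q² + 2*q²*(4 + q) (O(q) = (q² + ((2*q)*(q + (4 + 0)))*q) - 3 = (q² + ((2*q)*(q + 4))*q) - 3 = (q² + ((2*q)*(4 + q))*q) - 3 = (q² + (2*q*(4 + q))*q) - 3 = (q² + 2*q²*(4 + q)) - 3 = -3 + q² + 2*q²*(4 + q))
811/(-9*(-7) - O(2)) = 811/(-9*(-7) - (-3 + 2*2³ + 9*2²)) = 811/(63 - (-3 + 2*8 + 9*4)) = 811/(63 - (-3 + 16 + 36)) = 811/(63 - 1*49) = 811/(63 - 49) = 811/14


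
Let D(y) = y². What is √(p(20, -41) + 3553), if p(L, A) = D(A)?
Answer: √5234 ≈ 72.346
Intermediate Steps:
p(L, A) = A²
√(p(20, -41) + 3553) = √((-41)² + 3553) = √(1681 + 3553) = √5234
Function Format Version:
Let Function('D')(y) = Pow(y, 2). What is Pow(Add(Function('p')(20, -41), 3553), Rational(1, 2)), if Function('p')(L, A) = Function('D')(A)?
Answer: Pow(5234, Rational(1, 2)) ≈ 72.346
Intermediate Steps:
Function('p')(L, A) = Pow(A, 2)
Pow(Add(Function('p')(20, -41), 3553), Rational(1, 2)) = Pow(Add(Pow(-41, 2), 3553), Rational(1, 2)) = Pow(Add(1681, 3553), Rational(1, 2)) = Pow(5234, Rational(1, 2))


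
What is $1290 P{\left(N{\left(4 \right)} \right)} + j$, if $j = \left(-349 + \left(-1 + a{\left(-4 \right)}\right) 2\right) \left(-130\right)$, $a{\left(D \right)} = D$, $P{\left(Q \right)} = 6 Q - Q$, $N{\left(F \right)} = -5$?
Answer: $14420$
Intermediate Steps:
$P{\left(Q \right)} = 5 Q$
$j = 46670$ ($j = \left(-349 + \left(-1 - 4\right) 2\right) \left(-130\right) = \left(-349 - 10\right) \left(-130\right) = \left(-359\right) \left(-130\right) = 46670$)
$1290 P{\left(N{\left(4 \right)} \right)} + j = 1290 \cdot 5 \left(-5\right) + 46670 = 1290 \left(-25\right) + 46670 = -32250 + 46670 = 14420$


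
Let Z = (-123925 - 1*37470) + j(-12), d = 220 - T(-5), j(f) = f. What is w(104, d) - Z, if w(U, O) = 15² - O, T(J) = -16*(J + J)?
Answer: 161572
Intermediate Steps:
T(J) = -32*J
d = 60 (d = 220 - (-32)*(-5) = 220 - 1*160 = 220 - 160 = 60)
w(U, O) = 225 - O
Z = -161407 (Z = (-123925 - 1*37470) - 12 = (-123925 - 37470) - 12 = -161395 - 12 = -161407)
w(104, d) - Z = (225 - 1*60) - 1*(-161407) = (225 - 60) + 161407 = 165 + 161407 = 161572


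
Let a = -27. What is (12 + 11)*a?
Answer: -621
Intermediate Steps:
(12 + 11)*a = (12 + 11)*(-27) = 23*(-27) = -621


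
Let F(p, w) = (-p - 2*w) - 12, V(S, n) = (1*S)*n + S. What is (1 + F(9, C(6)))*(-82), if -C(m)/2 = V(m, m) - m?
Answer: -10168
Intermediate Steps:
V(S, n) = S + S*n (V(S, n) = S*n + S = S + S*n)
C(m) = 2*m - 2*m*(1 + m) (C(m) = -2*(m*(1 + m) - m) = -2*(-m + m*(1 + m)) = 2*m - 2*m*(1 + m))
F(p, w) = -12 - p - 2*w
(1 + F(9, C(6)))*(-82) = (1 + (-12 - 1*9 - (-4)*6²))*(-82) = (1 + (-12 - 9 - (-4)*36))*(-82) = (1 + (-12 - 9 - 2*(-72)))*(-82) = (1 + (-12 - 9 + 144))*(-82) = (1 + 123)*(-82) = 124*(-82) = -10168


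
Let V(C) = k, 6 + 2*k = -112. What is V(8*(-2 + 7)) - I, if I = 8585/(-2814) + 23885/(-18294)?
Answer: -234417772/4289943 ≈ -54.644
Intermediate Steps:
k = -59 (k = -3 + (1/2)*(-112) = -3 - 56 = -59)
V(C) = -59
I = -18688865/4289943 (I = 8585*(-1/2814) + 23885*(-1/18294) = -8585/2814 - 23885/18294 = -18688865/4289943 ≈ -4.3564)
V(8*(-2 + 7)) - I = -59 - 1*(-18688865/4289943) = -59 + 18688865/4289943 = -234417772/4289943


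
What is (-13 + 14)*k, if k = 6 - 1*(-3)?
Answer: 9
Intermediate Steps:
k = 9 (k = 6 + 3 = 9)
(-13 + 14)*k = (-13 + 14)*9 = 1*9 = 9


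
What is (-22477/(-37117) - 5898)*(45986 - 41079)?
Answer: -1074110841223/37117 ≈ -2.8939e+7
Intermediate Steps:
(-22477/(-37117) - 5898)*(45986 - 41079) = (-22477*(-1/37117) - 5898)*4907 = (22477/37117 - 5898)*4907 = -218893589/37117*4907 = -1074110841223/37117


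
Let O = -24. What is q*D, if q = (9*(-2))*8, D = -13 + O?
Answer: 5328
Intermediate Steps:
D = -37 (D = -13 - 24 = -37)
q = -144 (q = -18*8 = -144)
q*D = -144*(-37) = 5328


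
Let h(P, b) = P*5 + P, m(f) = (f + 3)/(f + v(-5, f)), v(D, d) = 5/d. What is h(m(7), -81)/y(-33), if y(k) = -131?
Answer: -70/1179 ≈ -0.059372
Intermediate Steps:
m(f) = (3 + f)/(f + 5/f) (m(f) = (f + 3)/(f + 5/f) = (3 + f)/(f + 5/f))
h(P, b) = 6*P (h(P, b) = 5*P + P = 6*P)
h(m(7), -81)/y(-33) = (6*(7*(3 + 7)/(5 + 7²)))/(-131) = (6*(7*10/(5 + 49)))*(-1/131) = (6*(7*10/54))*(-1/131) = (6*(7*(1/54)*10))*(-1/131) = (6*(35/27))*(-1/131) = (70/9)*(-1/131) = -70/1179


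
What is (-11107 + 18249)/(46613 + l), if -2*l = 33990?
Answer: 3571/14809 ≈ 0.24114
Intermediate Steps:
l = -16995 (l = -1/2*33990 = -16995)
(-11107 + 18249)/(46613 + l) = (-11107 + 18249)/(46613 - 16995) = 7142/29618 = 7142*(1/29618) = 3571/14809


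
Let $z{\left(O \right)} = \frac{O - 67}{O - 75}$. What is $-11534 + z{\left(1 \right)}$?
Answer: $- \frac{426725}{37} \approx -11533.0$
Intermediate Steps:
$z{\left(O \right)} = \frac{-67 + O}{-75 + O}$
$-11534 + z{\left(1 \right)} = -11534 + \frac{-67 + 1}{-75 + 1} = -11534 + \frac{1}{-74} \left(-66\right) = -11534 - - \frac{33}{37} = -11534 + \frac{33}{37} = - \frac{426725}{37}$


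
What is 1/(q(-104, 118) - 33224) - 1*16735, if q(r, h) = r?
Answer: -557744081/33328 ≈ -16735.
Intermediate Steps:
1/(q(-104, 118) - 33224) - 1*16735 = 1/(-104 - 33224) - 1*16735 = 1/(-33328) - 16735 = -1/33328 - 16735 = -557744081/33328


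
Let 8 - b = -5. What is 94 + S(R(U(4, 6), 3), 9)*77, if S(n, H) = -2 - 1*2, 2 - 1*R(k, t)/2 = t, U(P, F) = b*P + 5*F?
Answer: -214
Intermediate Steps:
b = 13 (b = 8 - 1*(-5) = 8 + 5 = 13)
U(P, F) = 5*F + 13*P (U(P, F) = 13*P + 5*F = 5*F + 13*P)
R(k, t) = 4 - 2*t
S(n, H) = -4 (S(n, H) = -2 - 2 = -4)
94 + S(R(U(4, 6), 3), 9)*77 = 94 - 4*77 = 94 - 308 = -214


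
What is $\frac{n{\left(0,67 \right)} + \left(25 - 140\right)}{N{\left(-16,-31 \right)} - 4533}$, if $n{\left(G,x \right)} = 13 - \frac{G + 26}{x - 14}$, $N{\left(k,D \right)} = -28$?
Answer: $\frac{5432}{241733} \approx 0.022471$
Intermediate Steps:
$n{\left(G,x \right)} = 13 - \frac{26 + G}{-14 + x}$
$\frac{n{\left(0,67 \right)} + \left(25 - 140\right)}{N{\left(-16,-31 \right)} - 4533} = \frac{\frac{-208 - 0 + 13 \cdot 67}{-14 + 67} + \left(25 - 140\right)}{-28 - 4533} = \frac{\frac{-208 + 0 + 871}{53} + \left(25 - 140\right)}{-4561} = \left(\frac{1}{53} \cdot 663 - 115\right) \left(- \frac{1}{4561}\right) = \left(\frac{663}{53} - 115\right) \left(- \frac{1}{4561}\right) = \left(- \frac{5432}{53}\right) \left(- \frac{1}{4561}\right) = \frac{5432}{241733}$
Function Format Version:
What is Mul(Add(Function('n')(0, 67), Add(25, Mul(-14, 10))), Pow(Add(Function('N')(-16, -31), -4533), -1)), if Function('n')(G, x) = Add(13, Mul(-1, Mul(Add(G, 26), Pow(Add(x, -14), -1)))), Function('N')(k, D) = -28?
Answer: Rational(5432, 241733) ≈ 0.022471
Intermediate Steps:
Function('n')(G, x) = Add(13, Mul(-1, Pow(Add(-14, x), -1), Add(26, G))) (Function('n')(G, x) = Add(13, Mul(-1, Mul(Add(26, G), Pow(Add(-14, x), -1)))) = Add(13, Mul(-1, Mul(Pow(Add(-14, x), -1), Add(26, G)))) = Add(13, Mul(-1, Pow(Add(-14, x), -1), Add(26, G))))
Mul(Add(Function('n')(0, 67), Add(25, Mul(-14, 10))), Pow(Add(Function('N')(-16, -31), -4533), -1)) = Mul(Add(Mul(Pow(Add(-14, 67), -1), Add(-208, Mul(-1, 0), Mul(13, 67))), Add(25, Mul(-14, 10))), Pow(Add(-28, -4533), -1)) = Mul(Add(Mul(Pow(53, -1), Add(-208, 0, 871)), Add(25, -140)), Pow(-4561, -1)) = Mul(Add(Mul(Rational(1, 53), 663), -115), Rational(-1, 4561)) = Mul(Add(Rational(663, 53), -115), Rational(-1, 4561)) = Mul(Rational(-5432, 53), Rational(-1, 4561)) = Rational(5432, 241733)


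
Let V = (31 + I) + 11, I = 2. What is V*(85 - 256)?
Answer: -7524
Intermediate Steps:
V = 44 (V = (31 + 2) + 11 = 33 + 11 = 44)
V*(85 - 256) = 44*(85 - 256) = 44*(-171) = -7524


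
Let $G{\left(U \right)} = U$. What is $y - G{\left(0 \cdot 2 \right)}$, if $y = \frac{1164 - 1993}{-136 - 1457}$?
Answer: $\frac{829}{1593} \approx 0.5204$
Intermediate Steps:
$y = \frac{829}{1593}$ ($y = - \frac{829}{-1593} = \left(-829\right) \left(- \frac{1}{1593}\right) = \frac{829}{1593} \approx 0.5204$)
$y - G{\left(0 \cdot 2 \right)} = \frac{829}{1593} - 0 \cdot 2 = \frac{829}{1593} - 0 = \frac{829}{1593} + 0 = \frac{829}{1593}$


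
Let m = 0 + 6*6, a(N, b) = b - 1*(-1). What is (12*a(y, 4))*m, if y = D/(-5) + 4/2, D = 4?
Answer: 2160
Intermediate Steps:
y = 6/5 (y = 4/(-5) + 4/2 = 4*(-1/5) + 4*(1/2) = -4/5 + 2 = 6/5 ≈ 1.2000)
a(N, b) = 1 + b (a(N, b) = b + 1 = 1 + b)
m = 36 (m = 0 + 36 = 36)
(12*a(y, 4))*m = (12*(1 + 4))*36 = (12*5)*36 = 60*36 = 2160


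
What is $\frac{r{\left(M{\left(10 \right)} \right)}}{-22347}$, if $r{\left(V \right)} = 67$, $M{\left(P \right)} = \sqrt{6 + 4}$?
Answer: $- \frac{67}{22347} \approx -0.0029982$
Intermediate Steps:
$M{\left(P \right)} = \sqrt{10}$
$\frac{r{\left(M{\left(10 \right)} \right)}}{-22347} = \frac{67}{-22347} = 67 \left(- \frac{1}{22347}\right) = - \frac{67}{22347}$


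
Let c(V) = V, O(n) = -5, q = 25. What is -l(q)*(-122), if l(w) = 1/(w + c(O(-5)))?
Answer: 61/10 ≈ 6.1000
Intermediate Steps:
l(w) = 1/(-5 + w) (l(w) = 1/(w - 5) = 1/(-5 + w))
-l(q)*(-122) = -1/(-5 + 25)*(-122) = -1/20*(-122) = 61/10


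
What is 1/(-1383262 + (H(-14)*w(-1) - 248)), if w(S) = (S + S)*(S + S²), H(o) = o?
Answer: -1/1383510 ≈ -7.2280e-7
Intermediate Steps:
w(S) = 2*S*(S + S²) (w(S) = (2*S)*(S + S²) = 2*S*(S + S²))
1/(-1383262 + (H(-14)*w(-1) - 248)) = 1/(-1383262 + (-28*(-1)²*(1 - 1) - 248)) = 1/(-1383262 + (-28*0 - 248)) = 1/(-1383262 + (-14*0 - 248)) = 1/(-1383262 + (0 - 248)) = 1/(-1383262 - 248) = 1/(-1383510) = -1/1383510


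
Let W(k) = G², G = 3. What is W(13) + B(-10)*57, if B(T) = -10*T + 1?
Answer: 5766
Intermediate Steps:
B(T) = 1 - 10*T
W(k) = 9 (W(k) = 3² = 9)
W(13) + B(-10)*57 = 9 + (1 - 10*(-10))*57 = 9 + (1 + 100)*57 = 9 + 101*57 = 9 + 5757 = 5766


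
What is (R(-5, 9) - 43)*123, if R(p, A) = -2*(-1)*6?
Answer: -3813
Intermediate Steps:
R(p, A) = 12 (R(p, A) = 2*6 = 12)
(R(-5, 9) - 43)*123 = (12 - 43)*123 = -31*123 = -3813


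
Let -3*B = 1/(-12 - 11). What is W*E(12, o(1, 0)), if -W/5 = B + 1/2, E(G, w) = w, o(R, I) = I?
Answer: 0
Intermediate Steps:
B = 1/69 (B = -1/(3*(-12 - 11)) = -⅓/(-23) = -⅓*(-1/23) = 1/69 ≈ 0.014493)
W = -355/138 (W = -5*(1/69 + 1/2) = -5*(1/69 + ½) = -5*71/138 = -355/138 ≈ -2.5725)
W*E(12, o(1, 0)) = -355/138*0 = 0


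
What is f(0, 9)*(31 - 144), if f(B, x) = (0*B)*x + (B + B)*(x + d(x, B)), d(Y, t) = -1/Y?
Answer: 0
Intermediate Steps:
f(B, x) = 2*B*(x - 1/x) (f(B, x) = (0*B)*x + (B + B)*(x - 1/x) = 0*x + (2*B)*(x - 1/x) = 0 + 2*B*(x - 1/x) = 2*B*(x - 1/x))
f(0, 9)*(31 - 144) = (2*0*(-1 + 9²)/9)*(31 - 144) = (2*0*(⅑)*(-1 + 81))*(-113) = (2*0*(⅑)*80)*(-113) = 0*(-113) = 0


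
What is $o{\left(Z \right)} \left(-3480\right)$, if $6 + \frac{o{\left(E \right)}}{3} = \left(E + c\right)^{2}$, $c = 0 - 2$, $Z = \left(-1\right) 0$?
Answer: $20880$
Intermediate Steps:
$Z = 0$
$c = -2$ ($c = 0 - 2 = -2$)
$o{\left(E \right)} = -18 + 3 \left(-2 + E\right)^{2}$ ($o{\left(E \right)} = -18 + 3 \left(E - 2\right)^{2} = -18 + 3 \left(-2 + E\right)^{2}$)
$o{\left(Z \right)} \left(-3480\right) = \left(-18 + 3 \left(-2 + 0\right)^{2}\right) \left(-3480\right) = \left(-18 + 3 \left(-2\right)^{2}\right) \left(-3480\right) = \left(-18 + 3 \cdot 4\right) \left(-3480\right) = \left(-18 + 12\right) \left(-3480\right) = \left(-6\right) \left(-3480\right) = 20880$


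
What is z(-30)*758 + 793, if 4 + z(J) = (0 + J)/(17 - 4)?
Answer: -51847/13 ≈ -3988.2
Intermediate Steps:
z(J) = -4 + J/13 (z(J) = -4 + (0 + J)/(17 - 4) = -4 + J/13)
z(-30)*758 + 793 = (-4 + (1/13)*(-30))*758 + 793 = (-4 - 30/13)*758 + 793 = -82/13*758 + 793 = -62156/13 + 793 = -51847/13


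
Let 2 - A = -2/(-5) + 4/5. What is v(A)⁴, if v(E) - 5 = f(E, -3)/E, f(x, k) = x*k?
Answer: 16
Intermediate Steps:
f(x, k) = k*x
A = ⅘ (A = 2 - (-2/(-5) + 4/5) = 2 - (-2*(-⅕) + 4*(⅕)) = 2 - (⅖ + ⅘) = 2 - 1*6/5 = 2 - 6/5 = ⅘ ≈ 0.80000)
v(E) = 2 (v(E) = 5 + (-3*E)/E = 5 - 3 = 2)
v(A)⁴ = 2⁴ = 16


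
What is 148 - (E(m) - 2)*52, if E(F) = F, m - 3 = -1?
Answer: 148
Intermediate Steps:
m = 2 (m = 3 - 1 = 2)
148 - (E(m) - 2)*52 = 148 - (2 - 2)*52 = 148 - 1*0*52 = 148 + 0*52 = 148 + 0 = 148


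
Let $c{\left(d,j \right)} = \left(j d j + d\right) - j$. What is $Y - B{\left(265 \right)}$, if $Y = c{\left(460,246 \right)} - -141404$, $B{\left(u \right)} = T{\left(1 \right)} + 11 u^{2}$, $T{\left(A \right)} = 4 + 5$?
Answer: $27206494$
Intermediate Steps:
$c{\left(d,j \right)} = d - j + d j^{2}$ ($c{\left(d,j \right)} = \left(d j j + d\right) - j = \left(d j^{2} + d\right) - j = \left(d + d j^{2}\right) - j = d - j + d j^{2}$)
$T{\left(A \right)} = 9$
$B{\left(u \right)} = 9 + 11 u^{2}$
$Y = 27978978$ ($Y = \left(460 - 246 + 460 \cdot 246^{2}\right) - -141404 = \left(460 - 246 + 460 \cdot 60516\right) + 141404 = \left(460 - 246 + 27837360\right) + 141404 = 27837574 + 141404 = 27978978$)
$Y - B{\left(265 \right)} = 27978978 - \left(9 + 11 \cdot 265^{2}\right) = 27978978 - \left(9 + 11 \cdot 70225\right) = 27978978 - \left(9 + 772475\right) = 27978978 - 772484 = 27206494$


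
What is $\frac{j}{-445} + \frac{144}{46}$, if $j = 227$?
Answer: $\frac{26819}{10235} \approx 2.6203$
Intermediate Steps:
$\frac{j}{-445} + \frac{144}{46} = \frac{227}{-445} + \frac{144}{46} = 227 \left(- \frac{1}{445}\right) + 144 \cdot \frac{1}{46} = - \frac{227}{445} + \frac{72}{23} = \frac{26819}{10235}$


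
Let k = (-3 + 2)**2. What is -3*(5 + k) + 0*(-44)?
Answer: -18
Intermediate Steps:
k = 1 (k = (-1)**2 = 1)
-3*(5 + k) + 0*(-44) = -3*(5 + 1) + 0*(-44) = -3*6 + 0 = -18 + 0 = -18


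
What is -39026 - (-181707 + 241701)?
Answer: -99020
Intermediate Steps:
-39026 - (-181707 + 241701) = -39026 - 1*59994 = -39026 - 59994 = -99020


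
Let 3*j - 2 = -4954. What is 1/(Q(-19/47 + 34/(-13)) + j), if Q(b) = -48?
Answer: -3/5096 ≈ -0.00058870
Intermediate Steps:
j = -4952/3 (j = 2/3 + (1/3)*(-4954) = 2/3 - 4954/3 = -4952/3 ≈ -1650.7)
1/(Q(-19/47 + 34/(-13)) + j) = 1/(-48 - 4952/3) = 1/(-5096/3) = -3/5096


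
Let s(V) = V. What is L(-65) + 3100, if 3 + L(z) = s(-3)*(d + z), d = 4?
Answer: 3280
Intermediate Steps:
L(z) = -15 - 3*z (L(z) = -3 - 3*(4 + z) = -3 + (-12 - 3*z) = -15 - 3*z)
L(-65) + 3100 = (-15 - 3*(-65)) + 3100 = (-15 + 195) + 3100 = 180 + 3100 = 3280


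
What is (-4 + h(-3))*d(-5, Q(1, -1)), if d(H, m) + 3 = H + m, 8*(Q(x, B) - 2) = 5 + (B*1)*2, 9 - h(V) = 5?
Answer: 0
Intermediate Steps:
h(V) = 4 (h(V) = 9 - 1*5 = 9 - 5 = 4)
Q(x, B) = 21/8 + B/4 (Q(x, B) = 2 + (5 + (B*1)*2)/8 = 2 + (5 + B*2)/8 = 2 + (5 + 2*B)/8 = 2 + (5/8 + B/4) = 21/8 + B/4)
d(H, m) = -3 + H + m (d(H, m) = -3 + (H + m) = -3 + H + m)
(-4 + h(-3))*d(-5, Q(1, -1)) = (-4 + 4)*(-3 - 5 + (21/8 + (1/4)*(-1))) = 0*(-3 - 5 + (21/8 - 1/4)) = 0*(-3 - 5 + 19/8) = 0*(-45/8) = 0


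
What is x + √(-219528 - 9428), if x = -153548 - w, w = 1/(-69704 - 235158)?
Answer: -46810950375/304862 + 2*I*√57239 ≈ -1.5355e+5 + 478.49*I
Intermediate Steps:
w = -1/304862 (w = 1/(-304862) = -1/304862 ≈ -3.2802e-6)
x = -46810950375/304862 (x = -153548 - 1*(-1/304862) = -153548 + 1/304862 = -46810950375/304862 ≈ -1.5355e+5)
x + √(-219528 - 9428) = -46810950375/304862 + √(-219528 - 9428) = -46810950375/304862 + √(-228956) = -46810950375/304862 + 2*I*√57239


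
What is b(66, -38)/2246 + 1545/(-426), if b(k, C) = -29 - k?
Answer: -292545/79733 ≈ -3.6691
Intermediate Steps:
b(66, -38)/2246 + 1545/(-426) = (-29 - 1*66)/2246 + 1545/(-426) = (-29 - 66)*(1/2246) + 1545*(-1/426) = -95*1/2246 - 515/142 = -95/2246 - 515/142 = -292545/79733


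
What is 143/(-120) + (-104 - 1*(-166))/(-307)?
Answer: -51341/36840 ≈ -1.3936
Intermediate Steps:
143/(-120) + (-104 - 1*(-166))/(-307) = 143*(-1/120) + (-104 + 166)*(-1/307) = -143/120 + 62*(-1/307) = -143/120 - 62/307 = -51341/36840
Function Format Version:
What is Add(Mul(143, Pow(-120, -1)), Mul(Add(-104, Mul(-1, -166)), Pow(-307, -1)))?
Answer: Rational(-51341, 36840) ≈ -1.3936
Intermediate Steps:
Add(Mul(143, Pow(-120, -1)), Mul(Add(-104, Mul(-1, -166)), Pow(-307, -1))) = Add(Mul(143, Rational(-1, 120)), Mul(Add(-104, 166), Rational(-1, 307))) = Add(Rational(-143, 120), Mul(62, Rational(-1, 307))) = Add(Rational(-143, 120), Rational(-62, 307)) = Rational(-51341, 36840)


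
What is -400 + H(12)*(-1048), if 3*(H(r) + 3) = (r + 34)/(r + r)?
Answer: 18670/9 ≈ 2074.4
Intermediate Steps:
H(r) = -3 + (34 + r)/(6*r) (H(r) = -3 + ((r + 34)/(r + r))/3 = -3 + ((34 + r)/((2*r)))/3 = -3 + ((34 + r)*(1/(2*r)))/3 = -3 + ((34 + r)/(2*r))/3 = -3 + (34 + r)/(6*r))
-400 + H(12)*(-1048) = -400 + ((17/6)*(2 - 1*12)/12)*(-1048) = -400 + ((17/6)*(1/12)*(2 - 12))*(-1048) = -400 + ((17/6)*(1/12)*(-10))*(-1048) = -400 - 85/36*(-1048) = -400 + 22270/9 = 18670/9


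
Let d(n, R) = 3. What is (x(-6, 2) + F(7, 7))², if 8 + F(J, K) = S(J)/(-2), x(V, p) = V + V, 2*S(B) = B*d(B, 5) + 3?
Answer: 676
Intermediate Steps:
S(B) = 3/2 + 3*B/2 (S(B) = (B*3 + 3)/2 = (3*B + 3)/2 = (3 + 3*B)/2 = 3/2 + 3*B/2)
x(V, p) = 2*V
F(J, K) = -35/4 - 3*J/4 (F(J, K) = -8 + (3/2 + 3*J/2)/(-2) = -8 + (3/2 + 3*J/2)*(-½) = -8 + (-¾ - 3*J/4) = -35/4 - 3*J/4)
(x(-6, 2) + F(7, 7))² = (2*(-6) + (-35/4 - ¾*7))² = (-12 + (-35/4 - 21/4))² = (-12 - 14)² = (-26)² = 676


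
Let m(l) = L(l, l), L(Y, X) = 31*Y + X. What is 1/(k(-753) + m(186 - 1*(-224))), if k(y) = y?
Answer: 1/12367 ≈ 8.0860e-5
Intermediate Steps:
L(Y, X) = X + 31*Y
m(l) = 32*l (m(l) = l + 31*l = 32*l)
1/(k(-753) + m(186 - 1*(-224))) = 1/(-753 + 32*(186 - 1*(-224))) = 1/(-753 + 32*(186 + 224)) = 1/(-753 + 32*410) = 1/(-753 + 13120) = 1/12367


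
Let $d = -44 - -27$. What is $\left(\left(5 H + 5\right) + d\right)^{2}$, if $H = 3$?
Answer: $9$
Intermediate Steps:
$d = -17$ ($d = -44 + 27 = -17$)
$\left(\left(5 H + 5\right) + d\right)^{2} = \left(\left(5 \cdot 3 + 5\right) - 17\right)^{2} = \left(\left(15 + 5\right) - 17\right)^{2} = \left(20 - 17\right)^{2} = 3^{2} = 9$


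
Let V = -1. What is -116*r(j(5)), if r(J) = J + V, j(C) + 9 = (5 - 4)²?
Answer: 1044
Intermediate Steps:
j(C) = -8 (j(C) = -9 + (5 - 4)² = -9 + 1² = -9 + 1 = -8)
r(J) = -1 + J (r(J) = J - 1 = -1 + J)
-116*r(j(5)) = -116*(-1 - 8) = -116*(-9) = 1044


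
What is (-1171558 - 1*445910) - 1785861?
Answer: -3403329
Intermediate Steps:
(-1171558 - 1*445910) - 1785861 = (-1171558 - 445910) - 1785861 = -1617468 - 1785861 = -3403329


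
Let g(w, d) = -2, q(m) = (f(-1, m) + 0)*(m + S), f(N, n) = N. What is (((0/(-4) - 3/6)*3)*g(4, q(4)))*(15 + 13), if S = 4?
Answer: 84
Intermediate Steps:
q(m) = -4 - m (q(m) = (-1 + 0)*(m + 4) = -(4 + m) = -4 - m)
(((0/(-4) - 3/6)*3)*g(4, q(4)))*(15 + 13) = (((0/(-4) - 3/6)*3)*(-2))*(15 + 13) = (((0*(-1/4) - 3*1/6)*3)*(-2))*28 = (((0 - 1/2)*3)*(-2))*28 = (-1/2*3*(-2))*28 = -3/2*(-2)*28 = 3*28 = 84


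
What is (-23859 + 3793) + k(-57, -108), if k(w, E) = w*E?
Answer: -13910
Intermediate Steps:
k(w, E) = E*w
(-23859 + 3793) + k(-57, -108) = (-23859 + 3793) - 108*(-57) = -20066 + 6156 = -13910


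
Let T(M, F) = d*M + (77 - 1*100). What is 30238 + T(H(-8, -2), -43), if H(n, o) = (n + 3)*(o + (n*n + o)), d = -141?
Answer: 72515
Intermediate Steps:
H(n, o) = (3 + n)*(n² + 2*o) (H(n, o) = (3 + n)*(o + (n² + o)) = (3 + n)*(o + (o + n²)) = (3 + n)*(n² + 2*o))
T(M, F) = -23 - 141*M (T(M, F) = -141*M + (77 - 1*100) = -141*M + (77 - 100) = -141*M - 23 = -23 - 141*M)
30238 + T(H(-8, -2), -43) = 30238 + (-23 - 141*((-8)³ + 3*(-8)² + 6*(-2) + 2*(-8)*(-2))) = 30238 + (-23 - 141*(-512 + 3*64 - 12 + 32)) = 30238 + (-23 - 141*(-512 + 192 - 12 + 32)) = 30238 + (-23 - 141*(-300)) = 30238 + (-23 + 42300) = 30238 + 42277 = 72515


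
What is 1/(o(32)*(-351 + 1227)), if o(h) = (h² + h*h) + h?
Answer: 1/1822080 ≈ 5.4882e-7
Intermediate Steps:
o(h) = h + 2*h² (o(h) = (h² + h²) + h = 2*h² + h = h + 2*h²)
1/(o(32)*(-351 + 1227)) = 1/((32*(1 + 2*32))*(-351 + 1227)) = 1/((32*(1 + 64))*876) = 1/((32*65)*876) = 1/(2080*876) = 1/1822080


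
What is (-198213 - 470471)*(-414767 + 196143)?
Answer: 146190370816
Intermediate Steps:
(-198213 - 470471)*(-414767 + 196143) = -668684*(-218624) = 146190370816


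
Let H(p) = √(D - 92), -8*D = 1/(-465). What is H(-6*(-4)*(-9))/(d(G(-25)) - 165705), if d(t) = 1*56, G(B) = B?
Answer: -I*√318282270/308107140 ≈ -5.7903e-5*I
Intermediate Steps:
d(t) = 56
D = 1/3720 (D = -⅛/(-465) = -⅛*(-1/465) = 1/3720 ≈ 0.00026882)
H(p) = I*√318282270/1860 (H(p) = √(1/3720 - 92) = √(-342239/3720) = I*√318282270/1860)
H(-6*(-4)*(-9))/(d(G(-25)) - 165705) = (I*√318282270/1860)/(56 - 165705) = (I*√318282270/1860)/(-165649) = (I*√318282270/1860)*(-1/165649) = -I*√318282270/308107140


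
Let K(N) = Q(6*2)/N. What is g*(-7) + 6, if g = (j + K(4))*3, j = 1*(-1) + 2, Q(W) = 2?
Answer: -51/2 ≈ -25.500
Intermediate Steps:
K(N) = 2/N
j = 1 (j = -1 + 2 = 1)
g = 9/2 (g = (1 + 2/4)*3 = (1 + 2*(1/4))*3 = (1 + 1/2)*3 = (3/2)*3 = 9/2 ≈ 4.5000)
g*(-7) + 6 = (9/2)*(-7) + 6 = -63/2 + 6 = -51/2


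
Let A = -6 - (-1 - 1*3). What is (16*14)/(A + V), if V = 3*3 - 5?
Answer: 112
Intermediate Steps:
A = -2 (A = -6 - (-1 - 3) = -6 - 1*(-4) = -6 + 4 = -2)
V = 4 (V = 9 - 5 = 4)
(16*14)/(A + V) = (16*14)/(-2 + 4) = 224/2 = 224*(½) = 112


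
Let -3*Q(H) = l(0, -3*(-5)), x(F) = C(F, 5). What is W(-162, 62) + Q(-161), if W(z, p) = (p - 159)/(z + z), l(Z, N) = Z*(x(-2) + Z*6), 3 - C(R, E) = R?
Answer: 97/324 ≈ 0.29938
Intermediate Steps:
C(R, E) = 3 - R
x(F) = 3 - F
l(Z, N) = Z*(5 + 6*Z) (l(Z, N) = Z*((3 - 1*(-2)) + Z*6) = Z*((3 + 2) + 6*Z) = Z*(5 + 6*Z))
W(z, p) = (-159 + p)/(2*z) (W(z, p) = (-159 + p)/((2*z)) = (-159 + p)*(1/(2*z)) = (-159 + p)/(2*z))
Q(H) = 0 (Q(H) = -0*(5 + 6*0) = -0*(5 + 0) = -0*5 = -⅓*0 = 0)
W(-162, 62) + Q(-161) = (½)*(-159 + 62)/(-162) + 0 = (½)*(-1/162)*(-97) + 0 = 97/324 + 0 = 97/324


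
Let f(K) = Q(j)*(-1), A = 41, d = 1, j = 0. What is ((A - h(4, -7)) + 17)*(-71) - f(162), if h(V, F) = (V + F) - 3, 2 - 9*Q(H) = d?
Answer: -40895/9 ≈ -4543.9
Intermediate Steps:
Q(H) = ⅑ (Q(H) = 2/9 - ⅑*1 = 2/9 - ⅑ = ⅑)
h(V, F) = -3 + F + V (h(V, F) = (F + V) - 3 = -3 + F + V)
f(K) = -⅑ (f(K) = (⅑)*(-1) = -⅑)
((A - h(4, -7)) + 17)*(-71) - f(162) = ((41 - (-3 - 7 + 4)) + 17)*(-71) - 1*(-⅑) = ((41 - 1*(-6)) + 17)*(-71) + ⅑ = ((41 + 6) + 17)*(-71) + ⅑ = (47 + 17)*(-71) + ⅑ = 64*(-71) + ⅑ = -4544 + ⅑ = -40895/9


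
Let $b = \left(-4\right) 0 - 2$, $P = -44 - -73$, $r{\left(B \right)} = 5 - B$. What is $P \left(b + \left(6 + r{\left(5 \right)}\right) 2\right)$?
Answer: $290$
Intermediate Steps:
$P = 29$ ($P = -44 + 73 = 29$)
$b = -2$ ($b = 0 - 2 = -2$)
$P \left(b + \left(6 + r{\left(5 \right)}\right) 2\right) = 29 \left(-2 + \left(6 + \left(5 - 5\right)\right) 2\right) = 29 \left(-2 + \left(6 + 0\right) 2\right) = 29 \left(-2 + 6 \cdot 2\right) = 29 \left(-2 + 12\right) = 29 \cdot 10 = 290$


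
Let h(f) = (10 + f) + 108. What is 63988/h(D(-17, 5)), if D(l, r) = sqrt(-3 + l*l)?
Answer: 3775292/6819 - 31994*sqrt(286)/6819 ≈ 474.30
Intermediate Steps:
D(l, r) = sqrt(-3 + l**2)
h(f) = 118 + f
63988/h(D(-17, 5)) = 63988/(118 + sqrt(-3 + (-17)**2)) = 63988/(118 + sqrt(-3 + 289)) = 63988/(118 + sqrt(286))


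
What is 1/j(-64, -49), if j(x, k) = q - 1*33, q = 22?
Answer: -1/11 ≈ -0.090909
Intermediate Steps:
j(x, k) = -11 (j(x, k) = 22 - 1*33 = 22 - 33 = -11)
1/j(-64, -49) = 1/(-11) = -1/11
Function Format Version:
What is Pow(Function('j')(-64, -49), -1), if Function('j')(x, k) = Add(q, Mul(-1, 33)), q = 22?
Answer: Rational(-1, 11) ≈ -0.090909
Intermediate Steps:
Function('j')(x, k) = -11 (Function('j')(x, k) = Add(22, Mul(-1, 33)) = Add(22, -33) = -11)
Pow(Function('j')(-64, -49), -1) = Pow(-11, -1) = Rational(-1, 11)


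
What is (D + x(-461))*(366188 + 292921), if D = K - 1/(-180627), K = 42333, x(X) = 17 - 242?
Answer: 1671026242750051/60209 ≈ 2.7754e+10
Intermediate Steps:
x(X) = -225
D = 7646482792/180627 (D = 42333 - 1/(-180627) = 42333 - 1*(-1/180627) = 42333 + 1/180627 = 7646482792/180627 ≈ 42333.)
(D + x(-461))*(366188 + 292921) = (7646482792/180627 - 225)*(366188 + 292921) = (7605841717/180627)*659109 = 1671026242750051/60209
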